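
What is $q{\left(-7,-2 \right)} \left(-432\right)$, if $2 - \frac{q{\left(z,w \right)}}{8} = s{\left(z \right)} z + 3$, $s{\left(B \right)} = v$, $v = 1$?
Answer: $-20736$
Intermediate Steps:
$s{\left(B \right)} = 1$
$q{\left(z,w \right)} = -8 - 8 z$ ($q{\left(z,w \right)} = 16 - 8 \left(1 z + 3\right) = 16 - 8 \left(z + 3\right) = 16 - 8 \left(3 + z\right) = 16 - \left(24 + 8 z\right) = -8 - 8 z$)
$q{\left(-7,-2 \right)} \left(-432\right) = \left(-8 - -56\right) \left(-432\right) = \left(-8 + 56\right) \left(-432\right) = 48 \left(-432\right) = -20736$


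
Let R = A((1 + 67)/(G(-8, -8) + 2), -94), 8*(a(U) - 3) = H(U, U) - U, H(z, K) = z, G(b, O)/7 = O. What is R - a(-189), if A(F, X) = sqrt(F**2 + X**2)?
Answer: -3 + 10*sqrt(64426)/27 ≈ 91.008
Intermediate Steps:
G(b, O) = 7*O
a(U) = 3 (a(U) = 3 + (U - U)/8 = 3 + (1/8)*0 = 3 + 0 = 3)
R = 10*sqrt(64426)/27 (R = sqrt(((1 + 67)/(7*(-8) + 2))**2 + (-94)**2) = sqrt((68/(-56 + 2))**2 + 8836) = sqrt((68/(-54))**2 + 8836) = sqrt((68*(-1/54))**2 + 8836) = sqrt((-34/27)**2 + 8836) = sqrt(1156/729 + 8836) = sqrt(6442600/729) = 10*sqrt(64426)/27 ≈ 94.008)
R - a(-189) = 10*sqrt(64426)/27 - 1*3 = 10*sqrt(64426)/27 - 3 = -3 + 10*sqrt(64426)/27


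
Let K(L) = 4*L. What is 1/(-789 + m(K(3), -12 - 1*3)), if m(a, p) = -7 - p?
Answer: -1/781 ≈ -0.0012804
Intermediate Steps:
1/(-789 + m(K(3), -12 - 1*3)) = 1/(-789 + (-7 - (-12 - 1*3))) = 1/(-789 + (-7 - (-12 - 3))) = 1/(-789 + (-7 - 1*(-15))) = 1/(-789 + (-7 + 15)) = 1/(-789 + 8) = 1/(-781) = -1/781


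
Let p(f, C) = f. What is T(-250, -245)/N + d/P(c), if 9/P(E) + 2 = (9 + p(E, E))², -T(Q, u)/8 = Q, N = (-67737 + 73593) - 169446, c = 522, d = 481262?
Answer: 739951118262274/49077 ≈ 1.5077e+10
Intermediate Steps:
N = -163590 (N = 5856 - 169446 = -163590)
T(Q, u) = -8*Q
P(E) = 9/(-2 + (9 + E)²)
T(-250, -245)/N + d/P(c) = -8*(-250)/(-163590) + 481262/((9/(-2 + (9 + 522)²))) = 2000*(-1/163590) + 481262/((9/(-2 + 531²))) = -200/16359 + 481262/((9/(-2 + 281961))) = -200/16359 + 481262/((9/281959)) = -200/16359 + 481262/((9*(1/281959))) = -200/16359 + 481262/(9/281959) = -200/16359 + 481262*(281959/9) = -200/16359 + 135696152258/9 = 739951118262274/49077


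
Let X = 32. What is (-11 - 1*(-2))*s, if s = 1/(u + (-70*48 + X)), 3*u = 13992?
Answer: -9/1336 ≈ -0.0067365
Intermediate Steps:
u = 4664 (u = (⅓)*13992 = 4664)
s = 1/1336 (s = 1/(4664 + (-70*48 + 32)) = 1/(4664 + (-3360 + 32)) = 1/(4664 - 3328) = 1/1336 ≈ 0.00074850)
(-11 - 1*(-2))*s = (-11 - 1*(-2))*(1/1336) = (-11 + 2)*(1/1336) = -9*1/1336 = -9/1336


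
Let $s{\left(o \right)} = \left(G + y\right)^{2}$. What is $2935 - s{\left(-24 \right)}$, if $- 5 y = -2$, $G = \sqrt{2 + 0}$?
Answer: $\frac{73321}{25} - \frac{4 \sqrt{2}}{5} \approx 2931.7$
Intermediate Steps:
$G = \sqrt{2} \approx 1.4142$
$y = \frac{2}{5}$ ($y = \left(- \frac{1}{5}\right) \left(-2\right) = \frac{2}{5} \approx 0.4$)
$s{\left(o \right)} = \left(\frac{2}{5} + \sqrt{2}\right)^{2}$ ($s{\left(o \right)} = \left(\sqrt{2} + \frac{2}{5}\right)^{2} = \left(\frac{2}{5} + \sqrt{2}\right)^{2}$)
$2935 - s{\left(-24 \right)} = 2935 - \left(\frac{54}{25} + \frac{4 \sqrt{2}}{5}\right) = \frac{73321}{25} - \frac{4 \sqrt{2}}{5}$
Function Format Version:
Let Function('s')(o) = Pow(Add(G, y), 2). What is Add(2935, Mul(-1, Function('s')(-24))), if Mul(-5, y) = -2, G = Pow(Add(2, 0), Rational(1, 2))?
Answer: Add(Rational(73321, 25), Mul(Rational(-4, 5), Pow(2, Rational(1, 2)))) ≈ 2931.7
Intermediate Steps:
G = Pow(2, Rational(1, 2)) ≈ 1.4142
y = Rational(2, 5) (y = Mul(Rational(-1, 5), -2) = Rational(2, 5) ≈ 0.40000)
Function('s')(o) = Pow(Add(Rational(2, 5), Pow(2, Rational(1, 2))), 2) (Function('s')(o) = Pow(Add(Pow(2, Rational(1, 2)), Rational(2, 5)), 2) = Pow(Add(Rational(2, 5), Pow(2, Rational(1, 2))), 2))
Add(2935, Mul(-1, Function('s')(-24))) = Add(2935, Mul(-1, Add(Rational(54, 25), Mul(Rational(4, 5), Pow(2, Rational(1, 2)))))) = Add(2935, Add(Rational(-54, 25), Mul(Rational(-4, 5), Pow(2, Rational(1, 2))))) = Add(Rational(73321, 25), Mul(Rational(-4, 5), Pow(2, Rational(1, 2))))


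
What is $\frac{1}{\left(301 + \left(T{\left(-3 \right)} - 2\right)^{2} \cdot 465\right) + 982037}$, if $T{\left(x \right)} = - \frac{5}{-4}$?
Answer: $\frac{16}{15721593} \approx 1.0177 \cdot 10^{-6}$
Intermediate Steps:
$T{\left(x \right)} = \frac{5}{4}$ ($T{\left(x \right)} = \left(-5\right) \left(- \frac{1}{4}\right) = \frac{5}{4}$)
$\frac{1}{\left(301 + \left(T{\left(-3 \right)} - 2\right)^{2} \cdot 465\right) + 982037} = \frac{1}{\left(301 + \left(\frac{5}{4} - 2\right)^{2} \cdot 465\right) + 982037} = \frac{1}{\left(301 + \left(- \frac{3}{4}\right)^{2} \cdot 465\right) + 982037} = \frac{1}{\left(301 + \frac{9}{16} \cdot 465\right) + 982037} = \frac{1}{\left(301 + \frac{4185}{16}\right) + 982037} = \frac{1}{\frac{9001}{16} + 982037} = \frac{1}{\frac{15721593}{16}} = \frac{16}{15721593}$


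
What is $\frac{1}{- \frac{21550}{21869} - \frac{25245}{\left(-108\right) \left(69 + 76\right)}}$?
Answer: $\frac{2536804}{1589703} \approx 1.5958$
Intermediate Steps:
$\frac{1}{- \frac{21550}{21869} - \frac{25245}{\left(-108\right) \left(69 + 76\right)}} = \frac{1}{\left(-21550\right) \frac{1}{21869} - \frac{25245}{\left(-108\right) 145}} = \frac{1}{- \frac{21550}{21869} - \frac{25245}{-15660}} = \frac{1}{- \frac{21550}{21869} - - \frac{187}{116}} = \frac{1}{- \frac{21550}{21869} + \frac{187}{116}} = \frac{1}{\frac{1589703}{2536804}} = \frac{2536804}{1589703}$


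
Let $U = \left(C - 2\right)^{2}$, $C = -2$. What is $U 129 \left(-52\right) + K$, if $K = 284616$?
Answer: $177288$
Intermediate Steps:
$U = 16$ ($U = \left(-2 - 2\right)^{2} = \left(-4\right)^{2} = 16$)
$U 129 \left(-52\right) + K = 16 \cdot 129 \left(-52\right) + 284616 = 2064 \left(-52\right) + 284616 = -107328 + 284616 = 177288$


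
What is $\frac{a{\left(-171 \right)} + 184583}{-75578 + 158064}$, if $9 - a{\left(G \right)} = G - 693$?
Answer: $\frac{92728}{41243} \approx 2.2483$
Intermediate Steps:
$a{\left(G \right)} = 702 - G$ ($a{\left(G \right)} = 9 - \left(G - 693\right) = 9 - \left(-693 + G\right) = 702 - G$)
$\frac{a{\left(-171 \right)} + 184583}{-75578 + 158064} = \frac{\left(702 - -171\right) + 184583}{-75578 + 158064} = \frac{\left(702 + 171\right) + 184583}{82486} = \left(873 + 184583\right) \frac{1}{82486} = 185456 \cdot \frac{1}{82486} = \frac{92728}{41243}$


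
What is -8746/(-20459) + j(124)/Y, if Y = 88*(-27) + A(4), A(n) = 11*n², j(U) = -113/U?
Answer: 2388220667/5581215200 ≈ 0.42790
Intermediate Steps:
Y = -2200 (Y = 88*(-27) + 11*4² = -2376 + 11*16 = -2376 + 176 = -2200)
-8746/(-20459) + j(124)/Y = -8746/(-20459) - 113/124/(-2200) = -8746*(-1/20459) - 113*1/124*(-1/2200) = 8746/20459 - 113/124*(-1/2200) = 8746/20459 + 113/272800 = 2388220667/5581215200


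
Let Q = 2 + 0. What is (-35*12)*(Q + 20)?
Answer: -9240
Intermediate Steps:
Q = 2
(-35*12)*(Q + 20) = (-35*12)*(2 + 20) = -420*22 = -9240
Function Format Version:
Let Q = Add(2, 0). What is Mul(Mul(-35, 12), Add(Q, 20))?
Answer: -9240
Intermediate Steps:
Q = 2
Mul(Mul(-35, 12), Add(Q, 20)) = Mul(Mul(-35, 12), Add(2, 20)) = Mul(-420, 22) = -9240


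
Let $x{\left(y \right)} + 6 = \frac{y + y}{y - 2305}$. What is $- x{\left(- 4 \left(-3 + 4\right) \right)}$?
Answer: $\frac{13846}{2309} \approx 5.9965$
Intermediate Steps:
$x{\left(y \right)} = -6 + \frac{2 y}{-2305 + y}$ ($x{\left(y \right)} = -6 + \frac{y + y}{y - 2305} = -6 + \frac{2 y}{-2305 + y}$)
$- x{\left(- 4 \left(-3 + 4\right) \right)} = - \frac{2 \left(6915 - 2 \left(- 4 \left(-3 + 4\right)\right)\right)}{-2305 - 4 \left(-3 + 4\right)} = - \frac{2 \left(6915 - 2 \left(\left(-4\right) 1\right)\right)}{-2305 - 4} = - \frac{2 \left(6915 - -8\right)}{-2305 - 4} = - \frac{2 \left(6915 + 8\right)}{-2309} = - \frac{2 \left(-1\right) 6923}{2309} = \left(-1\right) \left(- \frac{13846}{2309}\right) = \frac{13846}{2309}$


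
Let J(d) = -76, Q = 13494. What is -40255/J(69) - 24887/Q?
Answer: 270654779/512772 ≈ 527.83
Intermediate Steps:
-40255/J(69) - 24887/Q = -40255/(-76) - 24887/13494 = -40255*(-1/76) - 24887*1/13494 = 40255/76 - 24887/13494 = 270654779/512772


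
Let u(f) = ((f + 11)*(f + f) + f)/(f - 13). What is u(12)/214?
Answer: -282/107 ≈ -2.6355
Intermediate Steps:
u(f) = (f + 2*f*(11 + f))/(-13 + f) (u(f) = ((11 + f)*(2*f) + f)/(-13 + f) = (2*f*(11 + f) + f)/(-13 + f) = (f + 2*f*(11 + f))/(-13 + f))
u(12)/214 = (12*(23 + 2*12)/(-13 + 12))/214 = (12*(23 + 24)/(-1))*(1/214) = (12*(-1)*47)*(1/214) = -564*1/214 = -282/107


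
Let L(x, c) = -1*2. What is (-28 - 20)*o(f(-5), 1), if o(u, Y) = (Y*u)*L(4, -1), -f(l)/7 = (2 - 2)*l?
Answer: 0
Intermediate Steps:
L(x, c) = -2
f(l) = 0 (f(l) = -7*(2 - 2)*l = -0*l = -7*0 = 0)
o(u, Y) = -2*Y*u (o(u, Y) = (Y*u)*(-2) = -2*Y*u)
(-28 - 20)*o(f(-5), 1) = (-28 - 20)*(-2*1*0) = -48*0 = 0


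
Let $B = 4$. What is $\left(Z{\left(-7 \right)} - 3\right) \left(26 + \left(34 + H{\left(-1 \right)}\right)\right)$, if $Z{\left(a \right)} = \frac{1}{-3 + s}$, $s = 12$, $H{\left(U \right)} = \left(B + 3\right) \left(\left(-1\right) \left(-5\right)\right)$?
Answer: $- \frac{2470}{9} \approx -274.44$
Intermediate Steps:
$H{\left(U \right)} = 35$ ($H{\left(U \right)} = \left(4 + 3\right) \left(\left(-1\right) \left(-5\right)\right) = 7 \cdot 5 = 35$)
$Z{\left(a \right)} = \frac{1}{9}$ ($Z{\left(a \right)} = \frac{1}{-3 + 12} = \frac{1}{9}$)
$\left(Z{\left(-7 \right)} - 3\right) \left(26 + \left(34 + H{\left(-1 \right)}\right)\right) = \left(\frac{1}{9} - 3\right) \left(26 + \left(34 + 35\right)\right) = \left(\frac{1}{9} - 3\right) \left(26 + 69\right) = \left(- \frac{26}{9}\right) 95 = - \frac{2470}{9}$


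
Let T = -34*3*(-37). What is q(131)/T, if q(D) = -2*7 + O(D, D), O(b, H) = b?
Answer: 39/1258 ≈ 0.031002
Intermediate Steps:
q(D) = -14 + D (q(D) = -2*7 + D = -14 + D)
T = 3774 (T = -102*(-37) = 3774)
q(131)/T = (-14 + 131)/3774 = 117*(1/3774) = 39/1258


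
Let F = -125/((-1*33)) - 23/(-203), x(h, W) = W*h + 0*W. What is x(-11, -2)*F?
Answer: 52268/609 ≈ 85.826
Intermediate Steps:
x(h, W) = W*h (x(h, W) = W*h + 0 = W*h)
F = 26134/6699 (F = -125/(-33) - 23*(-1/203) = -125*(-1/33) + 23/203 = 125/33 + 23/203 = 26134/6699 ≈ 3.9012)
x(-11, -2)*F = -2*(-11)*(26134/6699) = 22*(26134/6699) = 52268/609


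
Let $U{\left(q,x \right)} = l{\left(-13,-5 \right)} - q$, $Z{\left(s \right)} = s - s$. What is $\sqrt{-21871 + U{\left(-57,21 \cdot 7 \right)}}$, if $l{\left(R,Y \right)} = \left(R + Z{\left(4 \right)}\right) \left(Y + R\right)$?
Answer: $2 i \sqrt{5395} \approx 146.9 i$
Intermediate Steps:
$Z{\left(s \right)} = 0$
$l{\left(R,Y \right)} = R \left(R + Y\right)$ ($l{\left(R,Y \right)} = \left(R + 0\right) \left(Y + R\right) = R \left(R + Y\right)$)
$U{\left(q,x \right)} = 234 - q$ ($U{\left(q,x \right)} = - 13 \left(-13 - 5\right) - q = \left(-13\right) \left(-18\right) - q = 234 - q$)
$\sqrt{-21871 + U{\left(-57,21 \cdot 7 \right)}} = \sqrt{-21871 + \left(234 - -57\right)} = \sqrt{-21871 + \left(234 + 57\right)} = \sqrt{-21871 + 291} = \sqrt{-21580} = 2 i \sqrt{5395}$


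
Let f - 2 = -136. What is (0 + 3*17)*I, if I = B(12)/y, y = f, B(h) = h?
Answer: -306/67 ≈ -4.5672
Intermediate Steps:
f = -134 (f = 2 - 136 = -134)
y = -134
I = -6/67 (I = 12/(-134) = 12*(-1/134) = -6/67 ≈ -0.089552)
(0 + 3*17)*I = (0 + 3*17)*(-6/67) = (0 + 51)*(-6/67) = 51*(-6/67) = -306/67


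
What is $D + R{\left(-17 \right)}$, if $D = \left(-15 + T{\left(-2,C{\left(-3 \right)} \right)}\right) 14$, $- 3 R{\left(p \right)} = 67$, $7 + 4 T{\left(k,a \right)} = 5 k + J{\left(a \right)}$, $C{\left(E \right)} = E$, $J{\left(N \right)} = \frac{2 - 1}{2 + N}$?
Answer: $- \frac{886}{3} \approx -295.33$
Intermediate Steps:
$J{\left(N \right)} = \frac{1}{2 + N}$ ($J{\left(N \right)} = 1 \frac{1}{2 + N} = \frac{1}{2 + N}$)
$T{\left(k,a \right)} = - \frac{7}{4} + \frac{1}{4 \left(2 + a\right)} + \frac{5 k}{4}$ ($T{\left(k,a \right)} = - \frac{7}{4} + \frac{5 k + \frac{1}{2 + a}}{4} = - \frac{7}{4} + \frac{\frac{1}{2 + a} + 5 k}{4} = - \frac{7}{4} + \left(\frac{1}{4 \left(2 + a\right)} + \frac{5 k}{4}\right) = - \frac{7}{4} + \frac{1}{4 \left(2 + a\right)} + \frac{5 k}{4}$)
$R{\left(p \right)} = - \frac{67}{3}$ ($R{\left(p \right)} = \left(- \frac{1}{3}\right) 67 = - \frac{67}{3}$)
$D = -273$ ($D = \left(-15 + \frac{1 + \left(-7 + 5 \left(-2\right)\right) \left(2 - 3\right)}{4 \left(2 - 3\right)}\right) 14 = \left(-15 + \frac{1 + \left(-7 - 10\right) \left(-1\right)}{4 \left(-1\right)}\right) 14 = \left(-15 + \frac{1}{4} \left(-1\right) \left(1 - -17\right)\right) 14 = \left(-15 + \frac{1}{4} \left(-1\right) \left(1 + 17\right)\right) 14 = \left(-15 + \frac{1}{4} \left(-1\right) 18\right) 14 = \left(-15 - \frac{9}{2}\right) 14 = \left(- \frac{39}{2}\right) 14 = -273$)
$D + R{\left(-17 \right)} = -273 - \frac{67}{3} = - \frac{886}{3}$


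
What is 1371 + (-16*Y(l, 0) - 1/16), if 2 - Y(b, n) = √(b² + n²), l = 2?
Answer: 21935/16 ≈ 1370.9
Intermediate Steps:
Y(b, n) = 2 - √(b² + n²)
1371 + (-16*Y(l, 0) - 1/16) = 1371 + (-16*(2 - √(2² + 0²)) - 1/16) = 1371 + (-16*(2 - √(4 + 0)) - 1*1/16) = 1371 + (-16*(2 - √4) - 1/16) = 1371 + (-16*(2 - 1*2) - 1/16) = 1371 + (-16*(2 - 2) - 1/16) = 1371 + (-16*0 - 1/16) = 1371 + (0 - 1/16) = 1371 - 1/16 = 21935/16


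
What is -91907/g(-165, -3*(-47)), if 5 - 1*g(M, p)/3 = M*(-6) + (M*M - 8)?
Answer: 91907/84606 ≈ 1.0863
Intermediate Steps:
g(M, p) = 39 - 3*M² + 18*M (g(M, p) = 15 - 3*(M*(-6) + (M*M - 8)) = 15 - 3*(-6*M + (M² - 8)) = 15 - 3*(-6*M + (-8 + M²)) = 15 - 3*(-8 + M² - 6*M) = 15 + (24 - 3*M² + 18*M) = 39 - 3*M² + 18*M)
-91907/g(-165, -3*(-47)) = -91907/(39 - 3*(-165)² + 18*(-165)) = -91907/(39 - 3*27225 - 2970) = -91907/(39 - 81675 - 2970) = -91907/(-84606) = -91907*(-1/84606) = 91907/84606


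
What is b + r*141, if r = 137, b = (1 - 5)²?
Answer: 19333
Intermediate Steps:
b = 16 (b = (-4)² = 16)
b + r*141 = 16 + 137*141 = 16 + 19317 = 19333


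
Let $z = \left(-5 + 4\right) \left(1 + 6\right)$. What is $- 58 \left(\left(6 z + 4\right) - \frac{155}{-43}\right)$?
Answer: $\frac{85782}{43} \approx 1994.9$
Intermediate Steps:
$z = -7$ ($z = \left(-1\right) 7 = -7$)
$- 58 \left(\left(6 z + 4\right) - \frac{155}{-43}\right) = - 58 \left(\left(6 \left(-7\right) + 4\right) - \frac{155}{-43}\right) = - 58 \left(\left(-42 + 4\right) - - \frac{155}{43}\right) = - 58 \left(-38 + \frac{155}{43}\right) = \left(-58\right) \left(- \frac{1479}{43}\right) = \frac{85782}{43}$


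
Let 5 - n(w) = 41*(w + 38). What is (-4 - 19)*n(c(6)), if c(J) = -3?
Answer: 32890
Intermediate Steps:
n(w) = -1553 - 41*w (n(w) = 5 - 41*(w + 38) = 5 - 41*(38 + w) = 5 - (1558 + 41*w) = 5 + (-1558 - 41*w) = -1553 - 41*w)
(-4 - 19)*n(c(6)) = (-4 - 19)*(-1553 - 41*(-3)) = -23*(-1553 + 123) = -23*(-1430) = 32890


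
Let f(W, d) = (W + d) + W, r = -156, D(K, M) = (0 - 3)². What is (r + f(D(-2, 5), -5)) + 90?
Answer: -53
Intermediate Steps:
D(K, M) = 9 (D(K, M) = (-3)² = 9)
f(W, d) = d + 2*W
(r + f(D(-2, 5), -5)) + 90 = (-156 + (-5 + 2*9)) + 90 = (-156 + (-5 + 18)) + 90 = (-156 + 13) + 90 = -143 + 90 = -53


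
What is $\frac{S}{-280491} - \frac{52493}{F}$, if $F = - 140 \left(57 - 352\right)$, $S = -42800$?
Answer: $- \frac{1850882009}{1654896900} \approx -1.1184$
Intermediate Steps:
$F = 41300$ ($F = \left(-140\right) \left(-295\right) = 41300$)
$\frac{S}{-280491} - \frac{52493}{F} = - \frac{42800}{-280491} - \frac{52493}{41300} = \left(-42800\right) \left(- \frac{1}{280491}\right) - \frac{7499}{5900} = \frac{42800}{280491} - \frac{7499}{5900} = - \frac{1850882009}{1654896900}$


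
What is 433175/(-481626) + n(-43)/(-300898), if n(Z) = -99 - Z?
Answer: -65157260047/72460150074 ≈ -0.89921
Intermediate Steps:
433175/(-481626) + n(-43)/(-300898) = 433175/(-481626) + (-99 - 1*(-43))/(-300898) = 433175*(-1/481626) + (-99 + 43)*(-1/300898) = -433175/481626 - 56*(-1/300898) = -433175/481626 + 28/150449 = -65157260047/72460150074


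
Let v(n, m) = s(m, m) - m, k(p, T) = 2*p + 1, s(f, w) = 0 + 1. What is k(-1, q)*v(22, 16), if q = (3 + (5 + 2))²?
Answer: 15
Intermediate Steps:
q = 100 (q = (3 + 7)² = 10² = 100)
s(f, w) = 1
k(p, T) = 1 + 2*p
v(n, m) = 1 - m
k(-1, q)*v(22, 16) = (1 + 2*(-1))*(1 - 1*16) = (1 - 2)*(1 - 16) = -1*(-15) = 15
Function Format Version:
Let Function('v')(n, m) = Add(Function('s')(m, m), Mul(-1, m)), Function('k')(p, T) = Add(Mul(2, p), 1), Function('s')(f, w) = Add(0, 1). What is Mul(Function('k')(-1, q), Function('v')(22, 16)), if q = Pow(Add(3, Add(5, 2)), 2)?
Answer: 15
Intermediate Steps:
q = 100 (q = Pow(Add(3, 7), 2) = Pow(10, 2) = 100)
Function('s')(f, w) = 1
Function('k')(p, T) = Add(1, Mul(2, p))
Function('v')(n, m) = Add(1, Mul(-1, m))
Mul(Function('k')(-1, q), Function('v')(22, 16)) = Mul(Add(1, Mul(2, -1)), Add(1, Mul(-1, 16))) = Mul(Add(1, -2), Add(1, -16)) = Mul(-1, -15) = 15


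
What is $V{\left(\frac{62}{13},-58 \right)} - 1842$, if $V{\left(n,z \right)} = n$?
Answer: $- \frac{23884}{13} \approx -1837.2$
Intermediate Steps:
$V{\left(\frac{62}{13},-58 \right)} - 1842 = \frac{62}{13} - 1842 = - \frac{23884}{13}$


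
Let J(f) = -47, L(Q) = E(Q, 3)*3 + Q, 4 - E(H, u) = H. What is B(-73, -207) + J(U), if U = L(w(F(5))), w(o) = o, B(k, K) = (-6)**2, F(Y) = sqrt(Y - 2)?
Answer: -11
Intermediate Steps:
E(H, u) = 4 - H
F(Y) = sqrt(-2 + Y)
B(k, K) = 36
L(Q) = 12 - 2*Q (L(Q) = (4 - Q)*3 + Q = (12 - 3*Q) + Q = 12 - 2*Q)
U = 12 - 2*sqrt(3) (U = 12 - 2*sqrt(-2 + 5) = 12 - 2*sqrt(3) ≈ 8.5359)
B(-73, -207) + J(U) = 36 - 47 = -11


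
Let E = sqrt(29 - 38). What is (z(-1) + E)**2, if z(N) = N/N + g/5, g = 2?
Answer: -176/25 + 42*I/5 ≈ -7.04 + 8.4*I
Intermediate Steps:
E = 3*I (E = sqrt(-9) = 3*I ≈ 3.0*I)
z(N) = 7/5 (z(N) = N/N + 2/5 = 1 + 2*(1/5) = 1 + 2/5 = 7/5)
(z(-1) + E)**2 = (7/5 + 3*I)**2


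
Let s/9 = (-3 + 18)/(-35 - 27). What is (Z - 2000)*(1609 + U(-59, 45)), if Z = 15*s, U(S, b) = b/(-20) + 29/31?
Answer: -25123461825/7688 ≈ -3.2679e+6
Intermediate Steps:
s = -135/62 (s = 9*((-3 + 18)/(-35 - 27)) = 9*(15/(-62)) = 9*(15*(-1/62)) = 9*(-15/62) = -135/62 ≈ -2.1774)
U(S, b) = 29/31 - b/20 (U(S, b) = b*(-1/20) + 29*(1/31) = -b/20 + 29/31 = 29/31 - b/20)
Z = -2025/62 (Z = 15*(-135/62) = -2025/62 ≈ -32.661)
(Z - 2000)*(1609 + U(-59, 45)) = (-2025/62 - 2000)*(1609 + (29/31 - 1/20*45)) = -126025*(1609 + (29/31 - 9/4))/62 = -126025*(1609 - 163/124)/62 = -126025/62*199353/124 = -25123461825/7688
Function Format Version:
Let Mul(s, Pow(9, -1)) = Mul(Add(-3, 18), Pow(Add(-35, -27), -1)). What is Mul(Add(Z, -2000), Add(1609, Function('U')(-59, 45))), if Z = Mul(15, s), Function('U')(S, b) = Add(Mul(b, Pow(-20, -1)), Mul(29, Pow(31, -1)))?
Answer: Rational(-25123461825, 7688) ≈ -3.2679e+6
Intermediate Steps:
s = Rational(-135, 62) (s = Mul(9, Mul(Add(-3, 18), Pow(Add(-35, -27), -1))) = Mul(9, Mul(15, Pow(-62, -1))) = Mul(9, Mul(15, Rational(-1, 62))) = Mul(9, Rational(-15, 62)) = Rational(-135, 62) ≈ -2.1774)
Function('U')(S, b) = Add(Rational(29, 31), Mul(Rational(-1, 20), b)) (Function('U')(S, b) = Add(Mul(b, Rational(-1, 20)), Mul(29, Rational(1, 31))) = Add(Mul(Rational(-1, 20), b), Rational(29, 31)) = Add(Rational(29, 31), Mul(Rational(-1, 20), b)))
Z = Rational(-2025, 62) (Z = Mul(15, Rational(-135, 62)) = Rational(-2025, 62) ≈ -32.661)
Mul(Add(Z, -2000), Add(1609, Function('U')(-59, 45))) = Mul(Add(Rational(-2025, 62), -2000), Add(1609, Add(Rational(29, 31), Mul(Rational(-1, 20), 45)))) = Mul(Rational(-126025, 62), Add(1609, Add(Rational(29, 31), Rational(-9, 4)))) = Mul(Rational(-126025, 62), Add(1609, Rational(-163, 124))) = Mul(Rational(-126025, 62), Rational(199353, 124)) = Rational(-25123461825, 7688)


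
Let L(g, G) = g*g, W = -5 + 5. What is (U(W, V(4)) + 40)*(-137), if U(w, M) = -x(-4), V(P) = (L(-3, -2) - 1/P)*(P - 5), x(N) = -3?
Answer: -5891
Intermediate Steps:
W = 0
L(g, G) = g²
V(P) = (-5 + P)*(9 - 1/P) (V(P) = ((-3)² - 1/P)*(P - 5) = (9 - 1/P)*(-5 + P) = (-5 + P)*(9 - 1/P))
U(w, M) = 3 (U(w, M) = -1*(-3) = 3)
(U(W, V(4)) + 40)*(-137) = (3 + 40)*(-137) = 43*(-137) = -5891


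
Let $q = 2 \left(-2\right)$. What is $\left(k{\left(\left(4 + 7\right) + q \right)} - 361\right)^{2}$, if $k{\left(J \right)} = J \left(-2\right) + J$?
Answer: $135424$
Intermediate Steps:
$q = -4$
$k{\left(J \right)} = - J$ ($k{\left(J \right)} = - 2 J + J = - J$)
$\left(k{\left(\left(4 + 7\right) + q \right)} - 361\right)^{2} = \left(- (\left(4 + 7\right) - 4) - 361\right)^{2} = \left(- (11 - 4) - 361\right)^{2} = \left(\left(-1\right) 7 - 361\right)^{2} = \left(-7 - 361\right)^{2} = \left(-368\right)^{2} = 135424$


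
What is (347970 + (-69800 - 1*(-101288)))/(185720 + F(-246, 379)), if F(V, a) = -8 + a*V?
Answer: 63243/15413 ≈ 4.1032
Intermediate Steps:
F(V, a) = -8 + V*a
(347970 + (-69800 - 1*(-101288)))/(185720 + F(-246, 379)) = (347970 + (-69800 - 1*(-101288)))/(185720 + (-8 - 246*379)) = (347970 + (-69800 + 101288))/(185720 + (-8 - 93234)) = (347970 + 31488)/(185720 - 93242) = 379458/92478 = 379458*(1/92478) = 63243/15413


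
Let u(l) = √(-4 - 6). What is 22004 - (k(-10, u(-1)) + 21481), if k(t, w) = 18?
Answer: 505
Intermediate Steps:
u(l) = I*√10 (u(l) = √(-10) = I*√10)
22004 - (k(-10, u(-1)) + 21481) = 22004 - (18 + 21481) = 22004 - 1*21499 = 22004 - 21499 = 505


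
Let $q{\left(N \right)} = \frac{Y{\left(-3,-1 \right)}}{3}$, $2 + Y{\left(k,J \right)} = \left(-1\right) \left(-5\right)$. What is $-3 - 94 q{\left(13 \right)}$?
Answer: $-97$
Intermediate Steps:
$Y{\left(k,J \right)} = 3$ ($Y{\left(k,J \right)} = -2 - -5 = -2 + 5 = 3$)
$q{\left(N \right)} = 1$ ($q{\left(N \right)} = \frac{3}{3} = 3 \cdot \frac{1}{3} = 1$)
$-3 - 94 q{\left(13 \right)} = -3 - 94 = -97$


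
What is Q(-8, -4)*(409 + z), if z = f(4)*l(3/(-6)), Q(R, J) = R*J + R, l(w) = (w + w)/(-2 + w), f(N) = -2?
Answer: 48984/5 ≈ 9796.8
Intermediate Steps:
l(w) = 2*w/(-2 + w) (l(w) = (2*w)/(-2 + w) = 2*w/(-2 + w))
Q(R, J) = R + J*R (Q(R, J) = J*R + R = R + J*R)
z = -⅘ (z = -4*3/(-6)/(-2 + 3/(-6)) = -4*3*(-⅙)/(-2 + 3*(-⅙)) = -4*(-1)/(2*(-2 - ½)) = -4*(-1)/(2*(-5/2)) = -4*(-1)*(-2)/(2*5) = -2*⅖ = -⅘ ≈ -0.80000)
Q(-8, -4)*(409 + z) = (-8*(1 - 4))*(409 - ⅘) = -8*(-3)*(2041/5) = 24*(2041/5) = 48984/5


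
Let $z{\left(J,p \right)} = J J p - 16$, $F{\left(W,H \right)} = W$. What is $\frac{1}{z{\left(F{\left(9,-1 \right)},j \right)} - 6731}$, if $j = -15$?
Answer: $- \frac{1}{7962} \approx -0.0001256$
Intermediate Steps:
$z{\left(J,p \right)} = -16 + p J^{2}$ ($z{\left(J,p \right)} = J^{2} p - 16 = p J^{2} - 16 = -16 + p J^{2}$)
$\frac{1}{z{\left(F{\left(9,-1 \right)},j \right)} - 6731} = \frac{1}{\left(-16 - 15 \cdot 9^{2}\right) - 6731} = \frac{1}{\left(-16 - 1215\right) - 6731} = \frac{1}{-1231 - 6731} = \frac{1}{-7962} = - \frac{1}{7962}$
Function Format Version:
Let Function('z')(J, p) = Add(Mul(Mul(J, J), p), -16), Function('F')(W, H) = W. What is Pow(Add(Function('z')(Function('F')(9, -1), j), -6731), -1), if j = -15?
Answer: Rational(-1, 7962) ≈ -0.00012560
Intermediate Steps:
Function('z')(J, p) = Add(-16, Mul(p, Pow(J, 2))) (Function('z')(J, p) = Add(Mul(Pow(J, 2), p), -16) = Add(Mul(p, Pow(J, 2)), -16) = Add(-16, Mul(p, Pow(J, 2))))
Pow(Add(Function('z')(Function('F')(9, -1), j), -6731), -1) = Pow(Add(Add(-16, Mul(-15, Pow(9, 2))), -6731), -1) = Pow(Add(Add(-16, Mul(-15, 81)), -6731), -1) = Pow(Add(Add(-16, -1215), -6731), -1) = Pow(Add(-1231, -6731), -1) = Pow(-7962, -1) = Rational(-1, 7962)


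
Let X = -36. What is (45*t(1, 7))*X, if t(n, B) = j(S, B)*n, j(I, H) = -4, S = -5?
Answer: 6480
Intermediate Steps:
t(n, B) = -4*n
(45*t(1, 7))*X = (45*(-4*1))*(-36) = (45*(-4))*(-36) = -180*(-36) = 6480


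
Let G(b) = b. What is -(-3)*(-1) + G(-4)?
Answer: -7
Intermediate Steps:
-(-3)*(-1) + G(-4) = -(-3)*(-1) - 4 = -3*1 - 4 = -3 - 4 = -7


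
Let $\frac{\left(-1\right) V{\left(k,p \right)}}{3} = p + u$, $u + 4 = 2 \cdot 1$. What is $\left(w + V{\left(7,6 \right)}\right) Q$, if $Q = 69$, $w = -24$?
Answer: $-2484$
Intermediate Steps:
$u = -2$ ($u = -4 + 2 \cdot 1 = -4 + 2 = -2$)
$V{\left(k,p \right)} = 6 - 3 p$ ($V{\left(k,p \right)} = - 3 \left(p - 2\right) = - 3 \left(-2 + p\right) = 6 - 3 p$)
$\left(w + V{\left(7,6 \right)}\right) Q = \left(-24 + \left(6 - 18\right)\right) 69 = \left(-24 - 12\right) 69 = \left(-36\right) 69 = -2484$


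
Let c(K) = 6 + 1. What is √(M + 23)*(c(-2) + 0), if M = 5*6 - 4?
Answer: 49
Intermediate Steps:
c(K) = 7
M = 26 (M = 30 - 4 = 26)
√(M + 23)*(c(-2) + 0) = √(26 + 23)*(7 + 0) = √49*7 = 7*7 = 49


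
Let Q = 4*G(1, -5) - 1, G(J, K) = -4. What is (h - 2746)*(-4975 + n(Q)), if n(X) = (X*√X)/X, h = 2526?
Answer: 1094500 - 220*I*√17 ≈ 1.0945e+6 - 907.08*I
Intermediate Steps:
Q = -17 (Q = 4*(-4) - 1 = -16 - 1 = -17)
n(X) = √X (n(X) = X^(3/2)/X = √X)
(h - 2746)*(-4975 + n(Q)) = (2526 - 2746)*(-4975 + √(-17)) = -220*(-4975 + I*√17) = 1094500 - 220*I*√17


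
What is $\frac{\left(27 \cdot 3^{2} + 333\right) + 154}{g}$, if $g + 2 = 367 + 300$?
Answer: $\frac{146}{133} \approx 1.0977$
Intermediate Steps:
$g = 665$ ($g = -2 + \left(367 + 300\right) = -2 + 667 = 665$)
$\frac{\left(27 \cdot 3^{2} + 333\right) + 154}{g} = \frac{\left(27 \cdot 3^{2} + 333\right) + 154}{665} = \left(\left(27 \cdot 9 + 333\right) + 154\right) \frac{1}{665} = \left(\left(243 + 333\right) + 154\right) \frac{1}{665} = \left(576 + 154\right) \frac{1}{665} = 730 \cdot \frac{1}{665} = \frac{146}{133}$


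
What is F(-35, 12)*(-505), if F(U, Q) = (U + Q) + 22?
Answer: 505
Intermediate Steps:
F(U, Q) = 22 + Q + U (F(U, Q) = (Q + U) + 22 = 22 + Q + U)
F(-35, 12)*(-505) = (22 + 12 - 35)*(-505) = -1*(-505) = 505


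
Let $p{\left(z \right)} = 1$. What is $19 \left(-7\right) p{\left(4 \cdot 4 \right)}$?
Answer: $-133$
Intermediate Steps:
$19 \left(-7\right) p{\left(4 \cdot 4 \right)} = 19 \left(-7\right) 1 = \left(-133\right) 1 = -133$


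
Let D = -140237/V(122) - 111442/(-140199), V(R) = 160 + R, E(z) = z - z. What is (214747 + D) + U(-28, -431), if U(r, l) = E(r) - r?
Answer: 941304453659/4392902 ≈ 2.1428e+5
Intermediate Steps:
E(z) = 0
U(r, l) = -r (U(r, l) = 0 - r = -r)
D = -2181073391/4392902 (D = -140237/(160 + 122) - 111442/(-140199) = -140237/282 - 111442*(-1/140199) = -140237*1/282 + 111442/140199 = -140237/282 + 111442/140199 = -2181073391/4392902 ≈ -496.50)
(214747 + D) + U(-28, -431) = (214747 - 2181073391/4392902) - 1*(-28) = 941181452403/4392902 + 28 = 941304453659/4392902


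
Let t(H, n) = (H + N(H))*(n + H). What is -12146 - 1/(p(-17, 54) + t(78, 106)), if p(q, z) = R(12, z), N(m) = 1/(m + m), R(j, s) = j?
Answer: -6804699371/560242 ≈ -12146.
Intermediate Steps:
N(m) = 1/(2*m)
p(q, z) = 12
t(H, n) = (H + n)*(H + 1/(2*H)) (t(H, n) = (H + 1/(2*H))*(n + H) = (H + 1/(2*H))*(H + n) = (H + n)*(H + 1/(2*H)))
-12146 - 1/(p(-17, 54) + t(78, 106)) = -12146 - 1/(12 + (½ + 78² + 78*106 + (½)*106/78)) = -12146 - 1/(12 + (½ + 6084 + 8268 + (½)*106*(1/78))) = -12146 - 1/(12 + (½ + 6084 + 8268 + 53/78)) = -12146 - 1/(12 + 559774/39) = -12146 - 1/560242/39 = -12146 - 1*39/560242 = -12146 - 39/560242 = -6804699371/560242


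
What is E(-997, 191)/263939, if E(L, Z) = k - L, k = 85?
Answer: 1082/263939 ≈ 0.0040994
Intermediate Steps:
E(L, Z) = 85 - L
E(-997, 191)/263939 = (85 - 1*(-997))/263939 = (85 + 997)*(1/263939) = 1082*(1/263939) = 1082/263939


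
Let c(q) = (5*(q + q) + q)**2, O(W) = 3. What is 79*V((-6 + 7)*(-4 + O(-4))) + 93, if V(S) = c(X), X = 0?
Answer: 93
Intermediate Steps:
c(q) = 121*q**2 (c(q) = (5*(2*q) + q)**2 = (10*q + q)**2 = (11*q)**2 = 121*q**2)
V(S) = 0 (V(S) = 121*0**2 = 121*0 = 0)
79*V((-6 + 7)*(-4 + O(-4))) + 93 = 79*0 + 93 = 0 + 93 = 93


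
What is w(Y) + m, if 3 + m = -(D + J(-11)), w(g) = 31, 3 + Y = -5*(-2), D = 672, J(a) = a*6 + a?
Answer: -567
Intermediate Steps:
J(a) = 7*a (J(a) = 6*a + a = 7*a)
Y = 7 (Y = -3 - 5*(-2) = -3 + 10 = 7)
m = -598 (m = -3 - (672 + 7*(-11)) = -3 - (672 - 77) = -3 - 1*595 = -3 - 595 = -598)
w(Y) + m = 31 - 598 = -567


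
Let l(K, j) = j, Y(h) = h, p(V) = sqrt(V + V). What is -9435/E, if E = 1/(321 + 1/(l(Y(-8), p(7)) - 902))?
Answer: -246405863928/81359 + 1887*sqrt(14)/162718 ≈ -3.0286e+6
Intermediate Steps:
p(V) = sqrt(2)*sqrt(V) (p(V) = sqrt(2*V) = sqrt(2)*sqrt(V))
E = 1/(321 + 1/(-902 + sqrt(14))) (E = 1/(321 + 1/(sqrt(2)*sqrt(7) - 902)) = 1/(321 + 1/(sqrt(14) - 902)) = 1/(321 + 1/(-902 + sqrt(14))) ≈ 0.0031153)
-9435/E = -9435/(37308784/11976078301 + sqrt(14)/83832548107)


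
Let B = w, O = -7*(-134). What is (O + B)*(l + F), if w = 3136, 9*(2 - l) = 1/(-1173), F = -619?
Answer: -8845561144/3519 ≈ -2.5137e+6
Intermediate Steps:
O = 938
l = 21115/10557 (l = 2 - ⅑/(-1173) = 2 - ⅑*(-1/1173) = 2 + 1/10557 = 21115/10557 ≈ 2.0001)
B = 3136
(O + B)*(l + F) = (938 + 3136)*(21115/10557 - 619) = 4074*(-6513668/10557) = -8845561144/3519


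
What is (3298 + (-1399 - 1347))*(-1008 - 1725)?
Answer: -1508616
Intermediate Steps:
(3298 + (-1399 - 1347))*(-1008 - 1725) = (3298 - 2746)*(-2733) = 552*(-2733) = -1508616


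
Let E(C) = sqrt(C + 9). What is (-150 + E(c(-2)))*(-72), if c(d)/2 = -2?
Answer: 10800 - 72*sqrt(5) ≈ 10639.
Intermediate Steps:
c(d) = -4 (c(d) = 2*(-2) = -4)
E(C) = sqrt(9 + C)
(-150 + E(c(-2)))*(-72) = (-150 + sqrt(9 - 4))*(-72) = (-150 + sqrt(5))*(-72) = 10800 - 72*sqrt(5)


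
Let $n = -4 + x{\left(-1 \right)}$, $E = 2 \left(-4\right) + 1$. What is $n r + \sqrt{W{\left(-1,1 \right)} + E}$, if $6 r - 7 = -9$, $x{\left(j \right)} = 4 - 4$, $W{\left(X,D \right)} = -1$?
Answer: $\frac{4}{3} + 2 i \sqrt{2} \approx 1.3333 + 2.8284 i$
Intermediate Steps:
$E = -7$ ($E = -8 + 1 = -7$)
$x{\left(j \right)} = 0$
$n = -4$ ($n = -4 + 0 = -4$)
$r = - \frac{1}{3}$ ($r = \frac{7}{6} + \frac{1}{6} \left(-9\right) = \frac{7}{6} - \frac{3}{2} = - \frac{1}{3} \approx -0.33333$)
$n r + \sqrt{W{\left(-1,1 \right)} + E} = \left(-4\right) \left(- \frac{1}{3}\right) + \sqrt{-1 - 7} = \frac{4}{3} + \sqrt{-8} = \frac{4}{3} + 2 i \sqrt{2}$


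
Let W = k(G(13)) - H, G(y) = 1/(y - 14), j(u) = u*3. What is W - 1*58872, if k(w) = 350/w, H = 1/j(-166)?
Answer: -29492555/498 ≈ -59222.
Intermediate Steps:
j(u) = 3*u
H = -1/498 (H = 1/(3*(-166)) = 1/(-498) = -1/498 ≈ -0.0020080)
G(y) = 1/(-14 + y)
W = -174299/498 (W = 350/(1/(-14 + 13)) - 1*(-1/498) = 350/(1/(-1)) + 1/498 = 350/(-1) + 1/498 = 350*(-1) + 1/498 = -350 + 1/498 = -174299/498 ≈ -350.00)
W - 1*58872 = -174299/498 - 1*58872 = -174299/498 - 58872 = -29492555/498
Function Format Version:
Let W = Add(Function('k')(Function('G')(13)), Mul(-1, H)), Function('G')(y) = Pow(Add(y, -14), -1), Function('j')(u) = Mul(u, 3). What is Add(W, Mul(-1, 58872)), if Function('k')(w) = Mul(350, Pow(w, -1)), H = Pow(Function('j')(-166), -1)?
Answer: Rational(-29492555, 498) ≈ -59222.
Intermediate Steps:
Function('j')(u) = Mul(3, u)
H = Rational(-1, 498) (H = Pow(Mul(3, -166), -1) = Pow(-498, -1) = Rational(-1, 498) ≈ -0.0020080)
Function('G')(y) = Pow(Add(-14, y), -1)
W = Rational(-174299, 498) (W = Add(Mul(350, Pow(Pow(Add(-14, 13), -1), -1)), Mul(-1, Rational(-1, 498))) = Add(Mul(350, Pow(Pow(-1, -1), -1)), Rational(1, 498)) = Add(Mul(350, Pow(-1, -1)), Rational(1, 498)) = Add(Mul(350, -1), Rational(1, 498)) = Add(-350, Rational(1, 498)) = Rational(-174299, 498) ≈ -350.00)
Add(W, Mul(-1, 58872)) = Add(Rational(-174299, 498), Mul(-1, 58872)) = Add(Rational(-174299, 498), -58872) = Rational(-29492555, 498)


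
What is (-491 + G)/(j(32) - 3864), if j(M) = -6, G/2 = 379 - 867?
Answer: 163/430 ≈ 0.37907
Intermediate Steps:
G = -976 (G = 2*(379 - 867) = 2*(-488) = -976)
(-491 + G)/(j(32) - 3864) = (-491 - 976)/(-6 - 3864) = -1467/(-3870) = -1467*(-1/3870) = 163/430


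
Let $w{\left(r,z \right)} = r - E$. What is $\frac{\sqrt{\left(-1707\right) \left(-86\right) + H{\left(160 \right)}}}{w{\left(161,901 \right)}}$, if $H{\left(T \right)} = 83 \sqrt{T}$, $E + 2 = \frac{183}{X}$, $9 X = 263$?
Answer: $\frac{263 \sqrt{146802 + 332 \sqrt{10}}}{41222} \approx 2.4532$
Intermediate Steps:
$X = \frac{263}{9}$ ($X = \frac{1}{9} \cdot 263 = \frac{263}{9} \approx 29.222$)
$E = \frac{1121}{263}$ ($E = -2 + \frac{183}{\frac{263}{9}} = -2 + 183 \cdot \frac{9}{263} = -2 + \frac{1647}{263} = \frac{1121}{263} \approx 4.2624$)
$w{\left(r,z \right)} = - \frac{1121}{263} + r$ ($w{\left(r,z \right)} = r - \frac{1121}{263} = - \frac{1121}{263} + r$)
$\frac{\sqrt{\left(-1707\right) \left(-86\right) + H{\left(160 \right)}}}{w{\left(161,901 \right)}} = \frac{\sqrt{\left(-1707\right) \left(-86\right) + 83 \sqrt{160}}}{- \frac{1121}{263} + 161} = \frac{\sqrt{146802 + 83 \cdot 4 \sqrt{10}}}{\frac{41222}{263}} = \sqrt{146802 + 332 \sqrt{10}} \cdot \frac{263}{41222} = \frac{263 \sqrt{146802 + 332 \sqrt{10}}}{41222}$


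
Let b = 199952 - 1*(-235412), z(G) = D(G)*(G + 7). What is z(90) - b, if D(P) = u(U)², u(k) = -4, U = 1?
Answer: -433812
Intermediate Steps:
D(P) = 16 (D(P) = (-4)² = 16)
z(G) = 112 + 16*G (z(G) = 16*(G + 7) = 16*(7 + G) = 112 + 16*G)
b = 435364 (b = 199952 + 235412 = 435364)
z(90) - b = (112 + 16*90) - 1*435364 = (112 + 1440) - 435364 = 1552 - 435364 = -433812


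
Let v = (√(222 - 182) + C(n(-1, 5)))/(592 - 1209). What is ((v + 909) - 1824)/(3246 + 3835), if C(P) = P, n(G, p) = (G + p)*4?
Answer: -564571/4368977 - 2*√10/4368977 ≈ -0.12922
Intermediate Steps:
n(G, p) = 4*G + 4*p
v = -16/617 - 2*√10/617 (v = (√(222 - 182) + (4*(-1) + 4*5))/(592 - 1209) = (√40 + (-4 + 20))/(-617) = (2*√10 + 16)*(-1/617) = (16 + 2*√10)*(-1/617) = -16/617 - 2*√10/617 ≈ -0.036182)
((v + 909) - 1824)/(3246 + 3835) = (((-16/617 - 2*√10/617) + 909) - 1824)/(3246 + 3835) = ((560837/617 - 2*√10/617) - 1824)/7081 = (-564571/617 - 2*√10/617)*(1/7081) = -564571/4368977 - 2*√10/4368977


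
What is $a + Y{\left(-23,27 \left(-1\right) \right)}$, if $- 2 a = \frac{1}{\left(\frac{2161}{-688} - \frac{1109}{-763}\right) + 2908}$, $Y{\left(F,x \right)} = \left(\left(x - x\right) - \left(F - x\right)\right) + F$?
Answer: $- \frac{41192847599}{1525651301} \approx -27.0$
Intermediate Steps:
$Y{\left(F,x \right)} = x$ ($Y{\left(F,x \right)} = \left(0 - \left(F - x\right)\right) + F = \left(x - F\right) + F = x$)
$a = - \frac{262472}{1525651301}$ ($a = - \frac{1}{2 \left(\left(\frac{2161}{-688} - \frac{1109}{-763}\right) + 2908\right)} = - \frac{1}{2 \left(\left(2161 \left(- \frac{1}{688}\right) - - \frac{1109}{763}\right) + 2908\right)} = - \frac{1}{2 \left(\left(- \frac{2161}{688} + \frac{1109}{763}\right) + 2908\right)} = - \frac{1}{2 \left(- \frac{885851}{524944} + 2908\right)} = - \frac{1}{2 \cdot \frac{1525651301}{524944}} = \left(- \frac{1}{2}\right) \frac{524944}{1525651301} = - \frac{262472}{1525651301} \approx -0.00017204$)
$a + Y{\left(-23,27 \left(-1\right) \right)} = - \frac{262472}{1525651301} + 27 \left(-1\right) = - \frac{262472}{1525651301} - 27 = - \frac{41192847599}{1525651301}$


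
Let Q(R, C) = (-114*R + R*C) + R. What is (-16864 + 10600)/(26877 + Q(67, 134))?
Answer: -522/2357 ≈ -0.22147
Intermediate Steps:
Q(R, C) = -113*R + C*R (Q(R, C) = (-114*R + C*R) + R = -113*R + C*R)
(-16864 + 10600)/(26877 + Q(67, 134)) = (-16864 + 10600)/(26877 + 67*(-113 + 134)) = -6264/(26877 + 67*21) = -6264/(26877 + 1407) = -6264/28284 = -6264*1/28284 = -522/2357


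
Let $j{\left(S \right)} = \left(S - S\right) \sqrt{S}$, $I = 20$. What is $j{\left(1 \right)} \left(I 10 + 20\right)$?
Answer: $0$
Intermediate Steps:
$j{\left(S \right)} = 0$ ($j{\left(S \right)} = 0 \sqrt{S} = 0$)
$j{\left(1 \right)} \left(I 10 + 20\right) = 0 \left(20 \cdot 10 + 20\right) = 0 \left(200 + 20\right) = 0 \cdot 220 = 0$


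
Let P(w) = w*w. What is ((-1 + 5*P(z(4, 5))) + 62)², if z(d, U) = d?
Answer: 19881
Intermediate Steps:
P(w) = w²
((-1 + 5*P(z(4, 5))) + 62)² = ((-1 + 5*4²) + 62)² = ((-1 + 5*16) + 62)² = ((-1 + 80) + 62)² = (79 + 62)² = 141² = 19881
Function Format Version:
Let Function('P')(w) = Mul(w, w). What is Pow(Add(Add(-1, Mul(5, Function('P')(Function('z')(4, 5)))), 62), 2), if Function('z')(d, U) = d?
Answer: 19881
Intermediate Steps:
Function('P')(w) = Pow(w, 2)
Pow(Add(Add(-1, Mul(5, Function('P')(Function('z')(4, 5)))), 62), 2) = Pow(Add(Add(-1, Mul(5, Pow(4, 2))), 62), 2) = Pow(Add(Add(-1, Mul(5, 16)), 62), 2) = Pow(Add(Add(-1, 80), 62), 2) = Pow(Add(79, 62), 2) = Pow(141, 2) = 19881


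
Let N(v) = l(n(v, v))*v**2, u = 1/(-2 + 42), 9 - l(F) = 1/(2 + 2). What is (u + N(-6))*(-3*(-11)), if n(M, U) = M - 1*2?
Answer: 415833/40 ≈ 10396.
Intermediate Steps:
n(M, U) = -2 + M (n(M, U) = M - 2 = -2 + M)
l(F) = 35/4 (l(F) = 9 - 1/(2 + 2) = 9 - 1/4 = 35/4)
u = 1/40 ≈ 0.025000
N(v) = 35*v**2/4
(u + N(-6))*(-3*(-11)) = (1/40 + (35/4)*(-6)**2)*(-3*(-11)) = (1/40 + (35/4)*36)*33 = (1/40 + 315)*33 = (12601/40)*33 = 415833/40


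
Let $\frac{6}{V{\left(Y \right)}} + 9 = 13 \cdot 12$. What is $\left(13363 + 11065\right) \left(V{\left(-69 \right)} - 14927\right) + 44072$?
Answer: $- \frac{17864992660}{49} \approx -3.6459 \cdot 10^{8}$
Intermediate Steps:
$V{\left(Y \right)} = \frac{2}{49}$ ($V{\left(Y \right)} = \frac{6}{-9 + 13 \cdot 12} = \frac{6}{-9 + 156} = \frac{6}{147} = 6 \cdot \frac{1}{147} = \frac{2}{49}$)
$\left(13363 + 11065\right) \left(V{\left(-69 \right)} - 14927\right) + 44072 = \left(13363 + 11065\right) \left(\frac{2}{49} - 14927\right) + 44072 = 24428 \left(- \frac{731421}{49}\right) + 44072 = - \frac{17867152188}{49} + 44072 = - \frac{17864992660}{49}$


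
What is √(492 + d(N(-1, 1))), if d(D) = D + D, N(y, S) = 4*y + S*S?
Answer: 9*√6 ≈ 22.045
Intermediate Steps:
N(y, S) = S² + 4*y (N(y, S) = 4*y + S² = S² + 4*y)
d(D) = 2*D
√(492 + d(N(-1, 1))) = √(492 + 2*(1² + 4*(-1))) = √(492 + 2*(1 - 4)) = √(492 + 2*(-3)) = √(492 - 6) = √486 = 9*√6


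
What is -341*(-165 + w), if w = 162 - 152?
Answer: 52855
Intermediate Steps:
w = 10
-341*(-165 + w) = -341*(-165 + 10) = -341*(-155) = 52855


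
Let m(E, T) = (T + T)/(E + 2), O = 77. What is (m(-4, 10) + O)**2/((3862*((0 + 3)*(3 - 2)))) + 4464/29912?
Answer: 23249359/43320054 ≈ 0.53669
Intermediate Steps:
m(E, T) = 2*T/(2 + E) (m(E, T) = (2*T)/(2 + E) = 2*T/(2 + E))
(m(-4, 10) + O)**2/((3862*((0 + 3)*(3 - 2)))) + 4464/29912 = (2*10/(2 - 4) + 77)**2/((3862*((0 + 3)*(3 - 2)))) + 4464/29912 = (2*10/(-2) + 77)**2/((3862*(3*1))) + 4464*(1/29912) = (2*10*(-1/2) + 77)**2/((3862*3)) + 558/3739 = (-10 + 77)**2/11586 + 558/3739 = 67**2*(1/11586) + 558/3739 = 4489*(1/11586) + 558/3739 = 4489/11586 + 558/3739 = 23249359/43320054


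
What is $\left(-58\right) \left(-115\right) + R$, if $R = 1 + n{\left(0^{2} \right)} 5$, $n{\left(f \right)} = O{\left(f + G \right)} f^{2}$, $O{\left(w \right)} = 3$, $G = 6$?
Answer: $6671$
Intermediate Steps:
$n{\left(f \right)} = 3 f^{2}$
$R = 1$ ($R = 1 + 3 \left(0^{2}\right)^{2} \cdot 5 = 1 + 3 \cdot 0^{2} \cdot 5 = 1 + 3 \cdot 0 \cdot 5 = 1 + 0 \cdot 5 = 1 + 0 = 1$)
$\left(-58\right) \left(-115\right) + R = \left(-58\right) \left(-115\right) + 1 = 6670 + 1 = 6671$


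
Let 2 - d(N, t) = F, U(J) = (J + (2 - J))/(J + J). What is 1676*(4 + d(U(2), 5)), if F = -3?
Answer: 15084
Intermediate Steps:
U(J) = 1/J (U(J) = 2/((2*J)) = 2*(1/(2*J)) = 1/J)
d(N, t) = 5 (d(N, t) = 2 - 1*(-3) = 2 + 3 = 5)
1676*(4 + d(U(2), 5)) = 1676*(4 + 5) = 1676*9 = 15084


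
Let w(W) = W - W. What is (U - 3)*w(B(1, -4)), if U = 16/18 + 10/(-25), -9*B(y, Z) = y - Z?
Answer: 0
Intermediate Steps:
B(y, Z) = -y/9 + Z/9 (B(y, Z) = -(y - Z)/9 = -y/9 + Z/9)
w(W) = 0
U = 22/45 (U = 16*(1/18) + 10*(-1/25) = 8/9 - 2/5 = 22/45 ≈ 0.48889)
(U - 3)*w(B(1, -4)) = (22/45 - 3)*0 = -113/45*0 = 0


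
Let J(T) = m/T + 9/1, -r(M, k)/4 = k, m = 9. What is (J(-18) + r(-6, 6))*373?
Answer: -11563/2 ≈ -5781.5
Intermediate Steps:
r(M, k) = -4*k
J(T) = 9 + 9/T (J(T) = 9/T + 9/1 = 9/T + 9*1 = 9/T + 9 = 9 + 9/T)
(J(-18) + r(-6, 6))*373 = ((9 + 9/(-18)) - 4*6)*373 = ((9 + 9*(-1/18)) - 24)*373 = ((9 - ½) - 24)*373 = (17/2 - 24)*373 = -31/2*373 = -11563/2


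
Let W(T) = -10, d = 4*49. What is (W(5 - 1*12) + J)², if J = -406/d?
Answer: 28561/196 ≈ 145.72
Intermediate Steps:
d = 196
J = -29/14 (J = -406/196 = -406*1/196 = -29/14 ≈ -2.0714)
(W(5 - 1*12) + J)² = (-10 - 29/14)² = (-169/14)² = 28561/196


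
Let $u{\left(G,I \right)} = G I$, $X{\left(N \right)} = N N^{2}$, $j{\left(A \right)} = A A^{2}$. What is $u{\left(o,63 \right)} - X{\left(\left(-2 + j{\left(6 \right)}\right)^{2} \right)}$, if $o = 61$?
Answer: $-96046742514493$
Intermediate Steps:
$j{\left(A \right)} = A^{3}$
$X{\left(N \right)} = N^{3}$
$u{\left(o,63 \right)} - X{\left(\left(-2 + j{\left(6 \right)}\right)^{2} \right)} = 61 \cdot 63 - \left(\left(-2 + 6^{3}\right)^{2}\right)^{3} = 3843 - \left(\left(-2 + 216\right)^{2}\right)^{3} = 3843 - \left(214^{2}\right)^{3} = 3843 - 45796^{3} = 3843 - 96046742518336 = -96046742514493$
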